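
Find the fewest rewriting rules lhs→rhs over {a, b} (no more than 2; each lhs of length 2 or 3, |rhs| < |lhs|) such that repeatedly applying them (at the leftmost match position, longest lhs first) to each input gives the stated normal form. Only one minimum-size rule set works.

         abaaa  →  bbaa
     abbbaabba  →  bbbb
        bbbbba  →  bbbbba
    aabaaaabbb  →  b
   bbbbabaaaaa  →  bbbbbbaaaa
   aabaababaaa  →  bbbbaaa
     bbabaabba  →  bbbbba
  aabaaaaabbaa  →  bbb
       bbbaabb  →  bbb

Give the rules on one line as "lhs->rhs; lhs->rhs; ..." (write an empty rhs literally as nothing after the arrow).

  | abaaa => bbaa
  | abbbaabba => bbaabba => bbaba => bbbb
  | bbbbba
  | aabaaaabbb => abbaaabbb => baaabbb => baabb => bab => b

ab->; aba->bb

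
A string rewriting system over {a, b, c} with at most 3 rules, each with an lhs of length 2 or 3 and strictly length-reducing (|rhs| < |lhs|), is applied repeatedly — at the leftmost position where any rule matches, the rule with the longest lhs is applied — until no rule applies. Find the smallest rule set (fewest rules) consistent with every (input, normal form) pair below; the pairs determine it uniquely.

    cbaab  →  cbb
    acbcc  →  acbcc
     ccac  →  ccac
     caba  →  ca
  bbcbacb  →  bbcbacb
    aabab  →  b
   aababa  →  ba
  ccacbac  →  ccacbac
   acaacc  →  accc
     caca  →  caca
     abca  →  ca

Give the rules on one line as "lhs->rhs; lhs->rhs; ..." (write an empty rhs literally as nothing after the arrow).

aa->; ab->

  | cbaab => cbb
  | acbcc
  | ccac
  | caba => ca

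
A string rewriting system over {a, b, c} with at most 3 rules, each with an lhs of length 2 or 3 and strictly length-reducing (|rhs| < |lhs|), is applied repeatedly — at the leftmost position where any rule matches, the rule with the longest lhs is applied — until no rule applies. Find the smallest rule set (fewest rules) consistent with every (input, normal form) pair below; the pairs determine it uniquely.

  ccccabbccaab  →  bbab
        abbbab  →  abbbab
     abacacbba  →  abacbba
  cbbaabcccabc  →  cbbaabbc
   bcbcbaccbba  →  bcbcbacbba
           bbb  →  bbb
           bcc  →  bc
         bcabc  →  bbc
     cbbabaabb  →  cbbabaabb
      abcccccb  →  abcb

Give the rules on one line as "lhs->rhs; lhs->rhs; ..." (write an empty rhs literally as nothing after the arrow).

ca->; cc->c

  | ccccabbccaab => cccabbccaab => ccabbccaab => cabbccaab => bbccaab => bbcaab => bbab
  | abbbab
  | abacacbba => abacbba
  | cbbaabcccabc => cbbaabccabc => cbbaabcabc => cbbaabbc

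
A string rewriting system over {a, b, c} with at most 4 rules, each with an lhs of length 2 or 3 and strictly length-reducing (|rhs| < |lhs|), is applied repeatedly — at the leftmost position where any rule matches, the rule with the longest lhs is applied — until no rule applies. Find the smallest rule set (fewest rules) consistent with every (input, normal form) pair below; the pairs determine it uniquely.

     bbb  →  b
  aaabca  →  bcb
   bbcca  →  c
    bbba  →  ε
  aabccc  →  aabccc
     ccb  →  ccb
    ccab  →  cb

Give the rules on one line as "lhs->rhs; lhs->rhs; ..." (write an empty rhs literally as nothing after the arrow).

aaa->bc; ba->; bb->; ca->

  | bbb => b
  | aaabca => bcbca => bcb
  | bbcca => cca => c
  | bbba => ba => ε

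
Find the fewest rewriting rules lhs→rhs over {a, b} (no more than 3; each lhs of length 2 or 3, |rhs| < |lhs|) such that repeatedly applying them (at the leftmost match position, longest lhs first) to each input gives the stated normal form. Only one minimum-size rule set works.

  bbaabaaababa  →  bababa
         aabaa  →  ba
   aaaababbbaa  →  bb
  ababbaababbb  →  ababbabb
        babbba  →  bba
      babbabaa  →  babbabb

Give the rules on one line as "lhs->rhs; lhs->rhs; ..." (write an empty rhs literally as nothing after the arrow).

aa->b; aab->a; bbb->a

  | bbaabaaababa => bbaaaababa => bbbaababa => aaababa => bababa
  | aabaa => aaa => ba
  | aaaababbbaa => baababbbaa => baabbbaa => babbaa => babbb => baa => bb
  | ababbaababbb => ababbaabbb => ababbabb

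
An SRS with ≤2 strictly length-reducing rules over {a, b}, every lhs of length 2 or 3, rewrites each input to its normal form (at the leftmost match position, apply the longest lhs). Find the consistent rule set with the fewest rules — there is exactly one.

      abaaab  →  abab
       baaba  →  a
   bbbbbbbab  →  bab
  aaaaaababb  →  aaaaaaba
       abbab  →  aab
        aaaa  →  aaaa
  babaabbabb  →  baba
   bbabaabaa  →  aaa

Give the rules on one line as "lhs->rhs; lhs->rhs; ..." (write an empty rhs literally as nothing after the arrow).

baa->b; bb->

  | abaaab => abab
  | baaba => bba => a
  | bbbbbbbab => bbbbbab => bbbab => bab
  | aaaaaababb => aaaaaaba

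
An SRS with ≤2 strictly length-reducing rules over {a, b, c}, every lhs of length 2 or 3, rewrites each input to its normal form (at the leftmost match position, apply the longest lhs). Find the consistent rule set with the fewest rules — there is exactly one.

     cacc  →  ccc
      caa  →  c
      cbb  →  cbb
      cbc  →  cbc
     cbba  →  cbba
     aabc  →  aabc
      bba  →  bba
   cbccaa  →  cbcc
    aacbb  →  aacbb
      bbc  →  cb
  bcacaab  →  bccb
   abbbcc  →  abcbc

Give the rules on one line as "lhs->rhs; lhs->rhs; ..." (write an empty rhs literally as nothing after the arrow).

bbc->cb; ca->c

  | cacc => ccc
  | caa => ca => c
  | cbb
  | cbc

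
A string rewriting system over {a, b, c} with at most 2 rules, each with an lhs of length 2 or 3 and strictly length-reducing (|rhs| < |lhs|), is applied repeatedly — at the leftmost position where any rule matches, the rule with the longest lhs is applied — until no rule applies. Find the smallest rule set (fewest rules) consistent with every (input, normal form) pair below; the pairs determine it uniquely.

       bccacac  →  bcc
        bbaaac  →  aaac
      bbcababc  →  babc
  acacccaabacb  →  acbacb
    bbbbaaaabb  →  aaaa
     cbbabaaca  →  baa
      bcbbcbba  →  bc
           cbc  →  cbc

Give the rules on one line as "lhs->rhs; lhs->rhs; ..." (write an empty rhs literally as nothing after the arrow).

  | bccacac => bccac => bcc
  | bbaaac => aaac
  | bbcababc => cababc => babc
  | acacccaabacb => acccaabacb => accabacb => acbacb

bb->; ca->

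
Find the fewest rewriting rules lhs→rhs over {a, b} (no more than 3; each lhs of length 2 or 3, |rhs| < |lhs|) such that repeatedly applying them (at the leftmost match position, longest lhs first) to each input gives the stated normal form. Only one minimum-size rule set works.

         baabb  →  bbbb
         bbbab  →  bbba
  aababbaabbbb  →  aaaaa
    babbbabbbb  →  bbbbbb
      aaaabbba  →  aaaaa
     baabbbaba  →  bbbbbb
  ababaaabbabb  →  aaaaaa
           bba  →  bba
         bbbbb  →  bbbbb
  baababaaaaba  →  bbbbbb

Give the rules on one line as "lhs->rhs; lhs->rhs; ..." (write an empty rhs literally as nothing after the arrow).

ab->a; baa->bb

  | baabb => bbbb
  | bbbab => bbba
  | aababbaabbbb => aaabbaabbbb => aaabaabbbb => aaaaabbbb => aaaaabbb => aaaaabb => aaaaab => aaaaa
  | babbbabbbb => babbabbbb => bababbbb => baabbbb => bbbbbb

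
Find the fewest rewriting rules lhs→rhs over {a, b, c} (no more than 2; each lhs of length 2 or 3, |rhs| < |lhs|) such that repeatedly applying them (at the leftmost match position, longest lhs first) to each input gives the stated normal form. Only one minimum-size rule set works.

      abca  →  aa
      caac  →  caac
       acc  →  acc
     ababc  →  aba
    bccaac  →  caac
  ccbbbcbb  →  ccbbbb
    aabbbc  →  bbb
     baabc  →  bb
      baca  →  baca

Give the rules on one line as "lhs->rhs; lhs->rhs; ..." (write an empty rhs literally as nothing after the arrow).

aab->bb; bc->

  | abca => aa
  | caac
  | acc
  | ababc => aba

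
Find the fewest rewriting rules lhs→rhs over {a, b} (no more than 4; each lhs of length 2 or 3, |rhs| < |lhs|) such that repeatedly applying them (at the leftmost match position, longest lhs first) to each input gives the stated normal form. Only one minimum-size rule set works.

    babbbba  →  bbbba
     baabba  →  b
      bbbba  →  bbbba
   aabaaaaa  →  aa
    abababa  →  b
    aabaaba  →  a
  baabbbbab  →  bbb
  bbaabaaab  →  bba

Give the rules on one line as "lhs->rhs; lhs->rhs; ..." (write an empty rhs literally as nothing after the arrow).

aaa->aa; ab->; aba->

  | babbbba => bbbba
  | baabba => baba => b
  | bbbba
  | aabaaaaa => aaaaa => aaaa => aaa => aa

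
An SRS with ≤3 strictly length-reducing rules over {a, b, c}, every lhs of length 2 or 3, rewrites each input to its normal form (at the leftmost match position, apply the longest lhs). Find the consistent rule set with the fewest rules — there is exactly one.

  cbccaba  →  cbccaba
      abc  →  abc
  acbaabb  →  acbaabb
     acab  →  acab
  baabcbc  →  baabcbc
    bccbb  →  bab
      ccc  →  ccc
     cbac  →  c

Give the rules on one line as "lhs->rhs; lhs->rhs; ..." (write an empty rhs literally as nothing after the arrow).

bac->; ccb->a

  | cbccaba
  | abc
  | acbaabb
  | acab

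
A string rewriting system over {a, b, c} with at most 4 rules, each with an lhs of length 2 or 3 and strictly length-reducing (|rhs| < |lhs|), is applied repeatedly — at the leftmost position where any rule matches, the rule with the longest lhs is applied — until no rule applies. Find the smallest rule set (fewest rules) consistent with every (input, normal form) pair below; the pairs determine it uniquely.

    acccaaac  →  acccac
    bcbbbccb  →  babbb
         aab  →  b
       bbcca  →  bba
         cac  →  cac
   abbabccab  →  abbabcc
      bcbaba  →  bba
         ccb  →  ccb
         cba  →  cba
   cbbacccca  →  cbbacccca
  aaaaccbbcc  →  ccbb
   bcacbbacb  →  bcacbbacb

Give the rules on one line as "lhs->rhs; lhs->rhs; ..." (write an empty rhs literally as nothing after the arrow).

aa->; bbc->bb; bcb->ba; cab->c

  | acccaaac => acccac
  | bcbbbccb => babbccb => babbcb => babbb
  | aab => b
  | bbcca => bbca => bba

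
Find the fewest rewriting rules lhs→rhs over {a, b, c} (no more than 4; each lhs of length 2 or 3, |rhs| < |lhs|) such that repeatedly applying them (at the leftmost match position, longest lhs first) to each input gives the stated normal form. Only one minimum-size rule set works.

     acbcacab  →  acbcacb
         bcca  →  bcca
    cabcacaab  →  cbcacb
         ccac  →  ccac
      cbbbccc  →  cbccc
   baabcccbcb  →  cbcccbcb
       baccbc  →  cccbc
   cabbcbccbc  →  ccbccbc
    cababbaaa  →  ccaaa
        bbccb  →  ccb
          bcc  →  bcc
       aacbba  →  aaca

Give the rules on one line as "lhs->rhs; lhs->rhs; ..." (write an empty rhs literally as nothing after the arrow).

  | acbcacab => acbcacb
  | bcca
  | cabcacaab => cbcacaab => cbcacab => cbcacb
  | ccac

ab->b; ba->c; bb->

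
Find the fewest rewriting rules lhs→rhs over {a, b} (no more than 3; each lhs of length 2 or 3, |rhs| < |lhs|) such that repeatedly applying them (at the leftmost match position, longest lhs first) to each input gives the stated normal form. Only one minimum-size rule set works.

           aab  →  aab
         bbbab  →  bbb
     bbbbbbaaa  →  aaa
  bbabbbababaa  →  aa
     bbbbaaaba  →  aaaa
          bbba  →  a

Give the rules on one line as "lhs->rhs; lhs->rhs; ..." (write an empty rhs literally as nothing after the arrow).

ba->a; bab->b

  | aab
  | bbbab => bbb
  | bbbbbbaaa => bbbbbaaa => bbbbaaa => bbbaaa => bbaaa => baaa => aaa
  | bbabbbababaa => bbbbababaa => bbbbabaa => bbbbaa => bbbaa => bbaa => baa => aa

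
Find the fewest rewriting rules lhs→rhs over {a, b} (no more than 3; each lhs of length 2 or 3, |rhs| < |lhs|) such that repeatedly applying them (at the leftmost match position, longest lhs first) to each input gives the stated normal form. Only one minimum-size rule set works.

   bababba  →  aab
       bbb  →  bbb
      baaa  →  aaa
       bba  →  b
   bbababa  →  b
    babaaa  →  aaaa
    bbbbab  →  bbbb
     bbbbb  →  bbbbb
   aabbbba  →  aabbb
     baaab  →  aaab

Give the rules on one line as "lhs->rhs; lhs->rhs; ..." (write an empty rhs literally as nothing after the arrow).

  | bababba => ababba => aabba => aab
  | bbb
  | baaa => aaa
  | bba => b

ba->a; bba->b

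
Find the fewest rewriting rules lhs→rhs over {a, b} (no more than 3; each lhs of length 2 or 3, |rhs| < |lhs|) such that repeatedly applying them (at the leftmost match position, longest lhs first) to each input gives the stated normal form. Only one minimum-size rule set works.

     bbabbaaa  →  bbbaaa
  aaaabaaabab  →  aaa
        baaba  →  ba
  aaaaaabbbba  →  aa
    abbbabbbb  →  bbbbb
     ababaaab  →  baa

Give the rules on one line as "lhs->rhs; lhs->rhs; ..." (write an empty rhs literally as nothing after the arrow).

ab->; aba->

  | bbabbaaa => bbbaaa
  | aaaabaaabab => aaaaabab => aaaab => aaa
  | baaba => ba
  | aaaaaabbbba => aaaaabbba => aaaabba => aaaba => aa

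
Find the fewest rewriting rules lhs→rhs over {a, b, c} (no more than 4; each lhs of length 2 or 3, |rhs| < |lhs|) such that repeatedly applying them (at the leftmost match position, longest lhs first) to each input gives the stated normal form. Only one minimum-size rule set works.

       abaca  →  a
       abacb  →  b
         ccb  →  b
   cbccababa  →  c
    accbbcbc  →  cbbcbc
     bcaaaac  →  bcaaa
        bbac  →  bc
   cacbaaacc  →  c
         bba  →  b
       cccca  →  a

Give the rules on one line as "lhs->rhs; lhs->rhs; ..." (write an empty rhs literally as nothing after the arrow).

ac->; ba->; cc->

  | abaca => aca => a
  | abacb => acb => b
  | ccb => b
  | cbccababa => cbababa => cbaba => cba => c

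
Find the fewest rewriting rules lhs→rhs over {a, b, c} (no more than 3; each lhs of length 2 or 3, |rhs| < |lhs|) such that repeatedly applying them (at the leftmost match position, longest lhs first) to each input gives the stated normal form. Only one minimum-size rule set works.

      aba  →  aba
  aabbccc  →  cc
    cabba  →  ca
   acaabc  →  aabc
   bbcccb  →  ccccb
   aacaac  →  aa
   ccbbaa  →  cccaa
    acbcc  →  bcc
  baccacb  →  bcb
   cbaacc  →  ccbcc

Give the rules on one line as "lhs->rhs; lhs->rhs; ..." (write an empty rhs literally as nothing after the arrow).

  | aba
  | aabbccc => aacccc => accc => cc
  | cabba => caca => ca
  | acaabc => aabc

ac->; baa->cb; bb->c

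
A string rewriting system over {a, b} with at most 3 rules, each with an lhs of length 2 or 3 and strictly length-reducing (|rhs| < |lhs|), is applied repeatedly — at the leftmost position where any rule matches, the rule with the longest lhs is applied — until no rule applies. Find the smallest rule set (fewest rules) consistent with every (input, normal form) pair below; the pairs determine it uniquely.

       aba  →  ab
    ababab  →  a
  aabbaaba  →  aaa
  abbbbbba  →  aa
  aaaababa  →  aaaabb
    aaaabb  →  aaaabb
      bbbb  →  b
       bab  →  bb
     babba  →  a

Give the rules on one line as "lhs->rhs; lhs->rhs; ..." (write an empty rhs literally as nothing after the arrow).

ba->b; bbb->

  | aba => ab
  | ababab => abbab => abbb => a
  | aabbaaba => aabbaba => aabbba => aaa
  | abbbbbba => abbba => aa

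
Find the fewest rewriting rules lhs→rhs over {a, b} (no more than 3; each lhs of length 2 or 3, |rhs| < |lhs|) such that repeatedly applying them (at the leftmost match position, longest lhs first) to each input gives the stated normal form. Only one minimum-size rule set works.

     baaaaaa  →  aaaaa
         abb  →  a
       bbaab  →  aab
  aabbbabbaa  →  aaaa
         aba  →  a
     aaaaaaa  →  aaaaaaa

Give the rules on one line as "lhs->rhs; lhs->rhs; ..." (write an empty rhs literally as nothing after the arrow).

ba->; bb->

  | baaaaaa => aaaaa
  | abb => a
  | bbaab => aab
  | aabbbabbaa => aababbaa => aabbaa => aaaa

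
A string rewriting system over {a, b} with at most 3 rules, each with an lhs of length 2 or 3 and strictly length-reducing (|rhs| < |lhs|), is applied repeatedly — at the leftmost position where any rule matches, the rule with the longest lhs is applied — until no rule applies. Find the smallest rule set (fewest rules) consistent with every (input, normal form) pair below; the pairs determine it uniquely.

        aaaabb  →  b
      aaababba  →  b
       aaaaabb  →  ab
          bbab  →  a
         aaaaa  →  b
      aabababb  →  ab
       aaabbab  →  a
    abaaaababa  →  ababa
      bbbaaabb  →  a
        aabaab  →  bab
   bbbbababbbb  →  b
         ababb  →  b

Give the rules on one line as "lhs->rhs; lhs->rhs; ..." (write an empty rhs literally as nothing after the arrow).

aa->b; bb->a

  | aaaabb => baabb => bbbb => abb => aa => b
  | aaababba => bababba => babaaa => babba => baaa => bba => aa => b
  | aaaaabb => baaabb => bbabb => aabb => bbb => ab
  | bbab => aab => bb => a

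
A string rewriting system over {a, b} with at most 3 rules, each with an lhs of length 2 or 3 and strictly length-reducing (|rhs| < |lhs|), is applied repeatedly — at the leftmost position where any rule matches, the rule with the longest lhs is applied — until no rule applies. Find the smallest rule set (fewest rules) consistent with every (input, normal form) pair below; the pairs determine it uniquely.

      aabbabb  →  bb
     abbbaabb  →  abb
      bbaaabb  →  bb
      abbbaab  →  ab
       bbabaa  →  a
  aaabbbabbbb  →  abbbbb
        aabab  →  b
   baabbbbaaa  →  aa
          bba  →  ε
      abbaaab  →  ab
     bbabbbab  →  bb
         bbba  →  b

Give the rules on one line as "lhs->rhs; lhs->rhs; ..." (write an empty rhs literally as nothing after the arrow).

aab->b; ba->; bba->

  | aabbabb => bbabb => bb
  | abbbaabb => ababb => abb
  | bbaaabb => aabb => bb
  | abbbaab => abab => ab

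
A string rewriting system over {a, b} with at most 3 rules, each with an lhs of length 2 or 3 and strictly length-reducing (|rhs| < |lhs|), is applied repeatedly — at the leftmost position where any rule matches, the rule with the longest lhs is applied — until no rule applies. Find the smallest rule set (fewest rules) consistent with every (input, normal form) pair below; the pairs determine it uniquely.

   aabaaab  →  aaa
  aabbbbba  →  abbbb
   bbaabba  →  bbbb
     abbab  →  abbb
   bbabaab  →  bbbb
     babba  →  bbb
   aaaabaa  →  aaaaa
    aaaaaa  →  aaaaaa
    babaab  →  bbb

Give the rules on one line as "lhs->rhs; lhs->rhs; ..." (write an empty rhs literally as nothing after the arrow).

aab->a; ba->b

  | aabaaab => aaaab => aaa
  | aabbbbba => abbbba => abbbb
  | bbaabba => bbabba => bbbba => bbbb
  | abbab => abbb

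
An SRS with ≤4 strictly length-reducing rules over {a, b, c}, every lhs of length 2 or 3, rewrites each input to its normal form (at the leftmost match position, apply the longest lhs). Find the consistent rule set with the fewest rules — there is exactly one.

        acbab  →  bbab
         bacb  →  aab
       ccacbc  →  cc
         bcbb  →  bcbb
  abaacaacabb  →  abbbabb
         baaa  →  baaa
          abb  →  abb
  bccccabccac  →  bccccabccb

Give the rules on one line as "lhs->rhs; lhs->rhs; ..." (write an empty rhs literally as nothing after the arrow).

  | acbab => bbab
  | bacb => aab
  | ccacbc => ccbbc => cc
  | bcbb

aac->b; ac->b; bac->aa; bbc->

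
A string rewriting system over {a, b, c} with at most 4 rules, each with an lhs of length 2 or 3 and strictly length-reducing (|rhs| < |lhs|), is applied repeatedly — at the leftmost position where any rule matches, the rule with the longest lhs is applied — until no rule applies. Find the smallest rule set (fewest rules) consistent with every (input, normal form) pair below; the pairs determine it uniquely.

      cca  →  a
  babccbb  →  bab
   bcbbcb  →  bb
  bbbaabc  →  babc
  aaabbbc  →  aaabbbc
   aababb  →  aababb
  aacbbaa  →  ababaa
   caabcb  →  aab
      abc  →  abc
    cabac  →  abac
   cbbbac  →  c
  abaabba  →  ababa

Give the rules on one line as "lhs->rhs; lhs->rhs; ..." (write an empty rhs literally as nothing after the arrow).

  | cca => ca => a
  | babccbb => babcb => bab
  | bcbbcb => bbcb => bb
  | bbbaabc => bcbabc => babc

acb->ba; bba->cb; ca->a; cb->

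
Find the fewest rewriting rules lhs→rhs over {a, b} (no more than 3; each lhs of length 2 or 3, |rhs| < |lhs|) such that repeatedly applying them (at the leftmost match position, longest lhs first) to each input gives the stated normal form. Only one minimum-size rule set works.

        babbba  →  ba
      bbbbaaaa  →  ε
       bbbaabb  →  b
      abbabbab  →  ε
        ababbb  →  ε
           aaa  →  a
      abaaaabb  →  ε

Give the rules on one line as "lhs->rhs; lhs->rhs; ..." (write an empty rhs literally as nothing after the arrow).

  | babbba => bbba => ba
  | bbbbaaaa => bbaaaa => aaaa => aa => ε
  | bbbaabb => baabb => bbb => b
  | abbabbab => babbab => bbab => ab => ε

aa->; ab->; bb->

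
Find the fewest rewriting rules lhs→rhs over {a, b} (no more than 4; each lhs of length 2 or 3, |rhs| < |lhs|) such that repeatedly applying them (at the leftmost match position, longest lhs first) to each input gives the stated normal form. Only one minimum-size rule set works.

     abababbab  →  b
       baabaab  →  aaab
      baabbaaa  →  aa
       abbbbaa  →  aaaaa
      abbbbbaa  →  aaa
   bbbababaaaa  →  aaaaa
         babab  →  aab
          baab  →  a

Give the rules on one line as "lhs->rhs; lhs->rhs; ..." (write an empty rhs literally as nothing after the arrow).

  | abababbab => babbab => bbbab => abab => b
  | baabaab => babaab => bbaab => aaab
  | baabbaaa => babbaaa => bbbaaa => abaaa => aa
  | abbbbaa => aabbaa => aaaaa

aba->; ba->b; bb->a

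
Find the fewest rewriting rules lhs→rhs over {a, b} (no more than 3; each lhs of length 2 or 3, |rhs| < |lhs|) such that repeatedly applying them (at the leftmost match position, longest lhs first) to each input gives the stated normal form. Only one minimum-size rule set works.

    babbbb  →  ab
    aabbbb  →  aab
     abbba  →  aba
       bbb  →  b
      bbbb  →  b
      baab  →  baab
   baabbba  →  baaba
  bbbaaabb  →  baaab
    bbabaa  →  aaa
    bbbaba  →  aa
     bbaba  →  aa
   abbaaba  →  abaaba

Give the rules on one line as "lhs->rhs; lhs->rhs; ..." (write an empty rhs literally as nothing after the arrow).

bab->a; bb->b

  | babbbb => abbb => abb => ab
  | aabbbb => aabbb => aabb => aab
  | abbba => abba => aba
  | bbb => bb => b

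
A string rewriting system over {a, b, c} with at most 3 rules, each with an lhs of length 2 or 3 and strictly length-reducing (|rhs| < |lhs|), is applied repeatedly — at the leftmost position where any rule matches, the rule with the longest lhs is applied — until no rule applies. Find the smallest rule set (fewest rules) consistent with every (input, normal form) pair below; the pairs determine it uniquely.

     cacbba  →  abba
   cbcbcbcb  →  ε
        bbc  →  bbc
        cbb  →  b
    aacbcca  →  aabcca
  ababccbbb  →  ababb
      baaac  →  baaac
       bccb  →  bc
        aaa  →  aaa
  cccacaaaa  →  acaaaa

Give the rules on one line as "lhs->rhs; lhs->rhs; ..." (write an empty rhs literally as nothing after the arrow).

  | cacbba => acbba => abba
  | cbcbcbcb => cbcbcb => cbcb => cb => ε
  | bbc
  | cbb => b

acb->ab; cac->ac; cb->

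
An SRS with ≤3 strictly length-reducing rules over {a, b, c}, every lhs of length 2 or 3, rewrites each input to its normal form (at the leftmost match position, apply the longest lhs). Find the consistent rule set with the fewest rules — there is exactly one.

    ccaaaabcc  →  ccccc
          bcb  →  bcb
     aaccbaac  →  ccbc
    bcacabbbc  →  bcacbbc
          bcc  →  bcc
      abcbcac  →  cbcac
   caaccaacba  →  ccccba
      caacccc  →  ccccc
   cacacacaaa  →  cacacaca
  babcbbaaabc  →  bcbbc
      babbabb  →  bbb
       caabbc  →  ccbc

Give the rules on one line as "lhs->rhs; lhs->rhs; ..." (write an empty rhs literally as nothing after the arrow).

aa->; aab->c; ab->

  | ccaaaabcc => ccaabcc => ccccc
  | bcb
  | aaccbaac => ccbaac => ccbc
  | bcacabbbc => bcacbbc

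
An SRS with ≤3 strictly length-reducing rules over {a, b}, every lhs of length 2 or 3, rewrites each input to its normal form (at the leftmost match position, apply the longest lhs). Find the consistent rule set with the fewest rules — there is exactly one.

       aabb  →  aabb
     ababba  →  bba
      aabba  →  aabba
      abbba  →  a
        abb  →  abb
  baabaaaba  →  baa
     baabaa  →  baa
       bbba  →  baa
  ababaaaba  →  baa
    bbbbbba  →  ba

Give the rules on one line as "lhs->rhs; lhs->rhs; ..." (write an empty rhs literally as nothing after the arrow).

  | aabb
  | ababba => bba
  | aabba
  | abbba => abaa => a

aba->; bbb->ba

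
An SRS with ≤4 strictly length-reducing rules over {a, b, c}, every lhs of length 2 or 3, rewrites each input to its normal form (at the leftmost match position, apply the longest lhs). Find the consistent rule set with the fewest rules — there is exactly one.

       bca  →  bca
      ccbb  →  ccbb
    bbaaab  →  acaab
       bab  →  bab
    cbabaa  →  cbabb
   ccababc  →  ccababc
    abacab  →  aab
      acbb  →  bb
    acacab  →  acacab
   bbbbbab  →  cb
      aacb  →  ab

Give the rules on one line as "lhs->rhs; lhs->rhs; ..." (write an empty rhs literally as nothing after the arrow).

  | bca
  | ccbb
  | bbaaab => acaab
  | bab

acb->b; baa->bb; bac->; bba->ac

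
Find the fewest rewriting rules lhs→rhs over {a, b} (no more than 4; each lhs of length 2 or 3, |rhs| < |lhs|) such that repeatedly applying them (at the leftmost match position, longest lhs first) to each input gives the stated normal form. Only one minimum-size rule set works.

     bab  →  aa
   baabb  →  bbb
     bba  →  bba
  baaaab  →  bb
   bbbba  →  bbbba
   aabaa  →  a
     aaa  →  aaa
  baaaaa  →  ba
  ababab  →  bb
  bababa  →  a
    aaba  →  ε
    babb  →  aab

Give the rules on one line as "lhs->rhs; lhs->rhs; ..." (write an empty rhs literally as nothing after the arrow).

  | bab => aa
  | baabb => bbb
  | bba
  | baaaab => baab => bb

aba->bb; abb->; baa->b; bab->aa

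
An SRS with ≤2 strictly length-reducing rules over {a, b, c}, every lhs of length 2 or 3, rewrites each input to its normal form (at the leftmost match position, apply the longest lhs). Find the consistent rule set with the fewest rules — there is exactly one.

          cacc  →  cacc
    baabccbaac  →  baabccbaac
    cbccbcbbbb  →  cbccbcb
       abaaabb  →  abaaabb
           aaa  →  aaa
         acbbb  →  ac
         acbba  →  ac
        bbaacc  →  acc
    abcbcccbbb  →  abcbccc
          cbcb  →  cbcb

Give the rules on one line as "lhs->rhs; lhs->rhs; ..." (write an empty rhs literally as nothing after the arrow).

bba->; bbb->

  | cacc
  | baabccbaac
  | cbccbcbbbb => cbccbcb
  | abaaabb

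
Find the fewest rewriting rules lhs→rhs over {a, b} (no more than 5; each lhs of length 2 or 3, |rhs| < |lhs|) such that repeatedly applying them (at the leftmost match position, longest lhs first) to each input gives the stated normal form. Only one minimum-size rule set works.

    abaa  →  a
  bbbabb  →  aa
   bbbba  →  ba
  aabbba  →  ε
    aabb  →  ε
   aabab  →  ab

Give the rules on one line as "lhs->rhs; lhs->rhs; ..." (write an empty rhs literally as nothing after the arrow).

aaa->; aba->; bb->a; bbb->

  | abaa => a
  | bbbabb => abb => aa
  | bbbba => ba
  | aabbba => aaa => ε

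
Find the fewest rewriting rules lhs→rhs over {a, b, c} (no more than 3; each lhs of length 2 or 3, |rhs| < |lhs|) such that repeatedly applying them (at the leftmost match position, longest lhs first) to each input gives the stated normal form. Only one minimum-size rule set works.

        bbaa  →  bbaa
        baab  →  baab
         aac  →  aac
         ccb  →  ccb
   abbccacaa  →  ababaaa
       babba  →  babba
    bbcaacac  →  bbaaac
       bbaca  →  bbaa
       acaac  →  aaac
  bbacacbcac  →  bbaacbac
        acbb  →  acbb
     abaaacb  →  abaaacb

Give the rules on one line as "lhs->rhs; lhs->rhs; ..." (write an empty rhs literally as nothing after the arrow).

  | bbaa
  | baab
  | aac
  | ccb

bcc->ab; ca->a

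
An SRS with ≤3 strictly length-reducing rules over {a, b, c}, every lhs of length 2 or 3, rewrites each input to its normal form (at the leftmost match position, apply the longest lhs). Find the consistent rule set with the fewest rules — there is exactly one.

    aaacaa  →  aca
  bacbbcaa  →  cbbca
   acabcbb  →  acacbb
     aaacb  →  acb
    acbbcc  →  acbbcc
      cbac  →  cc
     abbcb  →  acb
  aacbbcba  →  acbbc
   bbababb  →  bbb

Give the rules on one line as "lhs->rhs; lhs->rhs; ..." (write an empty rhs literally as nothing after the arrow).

aa->a; ab->a; ba->

  | aaacaa => aacaa => acaa => aca
  | bacbbcaa => cbbcaa => cbbca
  | acabcbb => acacbb
  | aaacb => aacb => acb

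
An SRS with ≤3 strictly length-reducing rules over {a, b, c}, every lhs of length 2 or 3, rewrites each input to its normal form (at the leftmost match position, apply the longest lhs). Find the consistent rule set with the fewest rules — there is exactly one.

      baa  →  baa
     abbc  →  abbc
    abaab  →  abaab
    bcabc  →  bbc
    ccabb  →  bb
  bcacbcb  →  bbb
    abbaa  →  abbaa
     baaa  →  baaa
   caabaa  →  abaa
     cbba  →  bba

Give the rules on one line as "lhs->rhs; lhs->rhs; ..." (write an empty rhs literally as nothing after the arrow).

  | baa
  | abbc
  | abaab
  | bcabc => bbc

ca->; cb->b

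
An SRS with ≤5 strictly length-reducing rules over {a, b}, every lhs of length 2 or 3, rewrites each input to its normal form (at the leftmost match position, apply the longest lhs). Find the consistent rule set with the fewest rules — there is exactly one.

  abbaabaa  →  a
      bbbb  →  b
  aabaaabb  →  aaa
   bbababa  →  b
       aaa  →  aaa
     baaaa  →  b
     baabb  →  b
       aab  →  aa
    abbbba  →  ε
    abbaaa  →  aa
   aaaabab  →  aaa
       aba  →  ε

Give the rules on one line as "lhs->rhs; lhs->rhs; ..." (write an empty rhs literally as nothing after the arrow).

  | abbaabaa => abaabaa => abaa => a
  | bbbb => bbb => bb => b
  | aabaaabb => aaabb => aaab => aaa
  | bbababa => bababa => bbaba => baba => bba => ba => b

ab->a; aba->; ba->b; bb->b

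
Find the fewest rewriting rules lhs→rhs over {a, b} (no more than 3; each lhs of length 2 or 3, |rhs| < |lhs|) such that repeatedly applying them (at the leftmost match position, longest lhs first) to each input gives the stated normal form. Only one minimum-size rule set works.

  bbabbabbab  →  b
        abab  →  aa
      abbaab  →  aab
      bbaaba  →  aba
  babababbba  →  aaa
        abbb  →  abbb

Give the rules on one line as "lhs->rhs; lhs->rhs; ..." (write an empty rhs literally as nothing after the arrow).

bab->a; bba->

  | bbabbabbab => bbabbab => bbab => b
  | abab => aa
  | abbaab => aab
  | bbaaba => aba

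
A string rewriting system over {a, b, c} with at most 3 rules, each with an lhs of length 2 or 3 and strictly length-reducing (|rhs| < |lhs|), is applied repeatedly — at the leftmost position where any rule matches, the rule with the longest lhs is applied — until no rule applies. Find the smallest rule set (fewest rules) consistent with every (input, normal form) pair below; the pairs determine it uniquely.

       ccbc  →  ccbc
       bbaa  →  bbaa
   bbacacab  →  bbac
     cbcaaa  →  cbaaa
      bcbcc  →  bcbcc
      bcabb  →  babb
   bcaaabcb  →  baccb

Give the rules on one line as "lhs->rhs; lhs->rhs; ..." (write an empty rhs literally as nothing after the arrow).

  | ccbc
  | bbaa
  | bbacacab => bbaacab => bbaaab => bbac
  | cbcaaa => cbaaa

aab->c; ca->a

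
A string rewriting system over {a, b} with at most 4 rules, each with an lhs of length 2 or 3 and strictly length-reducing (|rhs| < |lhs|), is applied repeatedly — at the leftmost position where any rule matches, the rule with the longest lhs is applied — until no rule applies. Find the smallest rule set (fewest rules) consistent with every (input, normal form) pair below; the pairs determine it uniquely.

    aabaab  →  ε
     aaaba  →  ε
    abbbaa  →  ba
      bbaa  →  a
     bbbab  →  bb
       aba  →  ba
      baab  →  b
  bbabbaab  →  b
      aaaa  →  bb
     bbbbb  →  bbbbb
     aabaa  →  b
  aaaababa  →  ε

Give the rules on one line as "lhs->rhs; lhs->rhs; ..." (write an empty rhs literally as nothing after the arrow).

  | aabaab => aab => ε
  | aaaba => baba => bba => ε
  | abbbaa => bbbaa => ba
  | bbaa => a

aa->b; aab->; ab->b; bba->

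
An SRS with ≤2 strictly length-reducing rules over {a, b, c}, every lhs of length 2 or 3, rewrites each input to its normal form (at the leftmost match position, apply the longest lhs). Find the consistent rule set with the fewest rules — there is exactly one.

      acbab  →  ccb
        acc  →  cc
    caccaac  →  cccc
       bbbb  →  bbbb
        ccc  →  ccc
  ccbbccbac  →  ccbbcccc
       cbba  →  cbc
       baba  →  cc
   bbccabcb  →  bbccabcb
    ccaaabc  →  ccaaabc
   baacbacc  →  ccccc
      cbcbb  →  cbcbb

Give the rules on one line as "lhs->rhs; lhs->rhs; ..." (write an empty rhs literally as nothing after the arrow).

  | acbab => cbab => ccb
  | acc => cc
  | caccaac => cccaac => cccac => cccc
  | bbbb

ac->c; ba->c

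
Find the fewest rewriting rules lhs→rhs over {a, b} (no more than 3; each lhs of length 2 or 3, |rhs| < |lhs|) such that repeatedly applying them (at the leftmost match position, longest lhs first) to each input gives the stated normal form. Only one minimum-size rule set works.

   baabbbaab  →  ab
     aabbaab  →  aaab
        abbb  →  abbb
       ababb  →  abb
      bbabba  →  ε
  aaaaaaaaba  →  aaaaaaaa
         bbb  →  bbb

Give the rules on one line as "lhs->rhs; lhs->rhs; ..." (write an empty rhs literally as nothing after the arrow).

  | baabbbaab => abbbaab => abab => ab
  | aabbaab => aaab
  | abbb
  | ababb => abb

ba->; bba->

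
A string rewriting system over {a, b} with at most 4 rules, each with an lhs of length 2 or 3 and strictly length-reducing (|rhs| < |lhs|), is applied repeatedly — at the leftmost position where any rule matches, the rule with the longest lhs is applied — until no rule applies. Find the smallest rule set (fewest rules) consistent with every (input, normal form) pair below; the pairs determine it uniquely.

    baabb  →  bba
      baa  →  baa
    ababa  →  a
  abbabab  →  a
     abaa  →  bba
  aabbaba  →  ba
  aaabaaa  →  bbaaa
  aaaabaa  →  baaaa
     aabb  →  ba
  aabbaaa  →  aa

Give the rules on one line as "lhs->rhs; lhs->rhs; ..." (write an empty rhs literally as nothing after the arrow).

aab->ba; ab->a; aba->bb; bbb->

  | baabb => bbab => bba
  | baa
  | ababa => bbba => a
  | abbabab => ababab => bbbab => ab => a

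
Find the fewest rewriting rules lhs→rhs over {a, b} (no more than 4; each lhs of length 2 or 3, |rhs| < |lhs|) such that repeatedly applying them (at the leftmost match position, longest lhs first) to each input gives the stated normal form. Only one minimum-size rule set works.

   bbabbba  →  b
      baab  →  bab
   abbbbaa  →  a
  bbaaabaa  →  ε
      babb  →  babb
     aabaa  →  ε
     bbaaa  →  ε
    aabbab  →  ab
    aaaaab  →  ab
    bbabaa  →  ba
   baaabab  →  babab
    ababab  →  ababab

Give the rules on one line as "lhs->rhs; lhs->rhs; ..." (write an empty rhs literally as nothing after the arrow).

aa->; aab->aa; baa->ba; bba->

  | bbabbba => bbba => b
  | baab => bab
  | abbbbaa => abba => a
  | bbaaabaa => aabaa => aaaa => aa => ε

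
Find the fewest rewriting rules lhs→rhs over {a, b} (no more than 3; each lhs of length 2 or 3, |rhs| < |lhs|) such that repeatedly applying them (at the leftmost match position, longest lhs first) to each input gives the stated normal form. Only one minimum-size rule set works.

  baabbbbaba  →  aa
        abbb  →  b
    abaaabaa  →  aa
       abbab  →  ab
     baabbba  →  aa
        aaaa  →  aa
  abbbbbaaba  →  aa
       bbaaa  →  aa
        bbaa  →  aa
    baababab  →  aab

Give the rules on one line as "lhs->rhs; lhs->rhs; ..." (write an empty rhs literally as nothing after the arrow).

aaa->aa; abb->; ba->a

  | baabbbbaba => aabbbbaba => abbaba => aba => aa
  | abbb => b
  | abaaabaa => aaaabaa => aaabaa => aabaa => aaaa => aaa => aa
  | abbab => ab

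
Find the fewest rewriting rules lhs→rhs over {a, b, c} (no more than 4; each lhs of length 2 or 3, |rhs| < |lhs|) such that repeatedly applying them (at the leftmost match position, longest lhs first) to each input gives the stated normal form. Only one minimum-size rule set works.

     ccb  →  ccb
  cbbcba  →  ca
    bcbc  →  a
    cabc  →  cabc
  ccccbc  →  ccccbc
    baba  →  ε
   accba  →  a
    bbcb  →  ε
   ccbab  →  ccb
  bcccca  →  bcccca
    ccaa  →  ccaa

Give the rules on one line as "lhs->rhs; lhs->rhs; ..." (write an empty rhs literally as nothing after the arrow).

ac->a; ba->; bcb->a

  | ccb
  | cbbcba => cbaa => ca
  | bcbc => ac => a
  | cabc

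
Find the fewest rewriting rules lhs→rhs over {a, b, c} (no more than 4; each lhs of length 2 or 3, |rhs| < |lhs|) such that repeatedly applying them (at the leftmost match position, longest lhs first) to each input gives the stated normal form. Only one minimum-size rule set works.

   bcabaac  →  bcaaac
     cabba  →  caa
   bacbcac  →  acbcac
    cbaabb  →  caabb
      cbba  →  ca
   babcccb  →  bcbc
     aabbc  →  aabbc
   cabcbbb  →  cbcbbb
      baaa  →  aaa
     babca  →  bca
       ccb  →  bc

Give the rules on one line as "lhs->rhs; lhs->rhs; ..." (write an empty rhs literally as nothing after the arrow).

abc->bc; ba->a; ccb->bc

  | bcabaac => bcaaac
  | cabba => caba => caa
  | bacbcac => acbcac
  | cbaabb => caabb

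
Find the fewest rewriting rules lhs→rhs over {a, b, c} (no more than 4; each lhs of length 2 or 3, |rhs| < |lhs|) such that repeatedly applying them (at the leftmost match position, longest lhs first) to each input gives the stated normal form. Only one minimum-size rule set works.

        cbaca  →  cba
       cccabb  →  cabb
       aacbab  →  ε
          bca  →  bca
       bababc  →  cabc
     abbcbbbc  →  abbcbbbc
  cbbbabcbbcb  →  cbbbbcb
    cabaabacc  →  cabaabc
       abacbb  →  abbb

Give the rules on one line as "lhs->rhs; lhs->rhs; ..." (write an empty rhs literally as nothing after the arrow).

ac->; bab->c; cc->

  | cbaca => cba
  | cccabb => cabb
  | aacbab => abab => ac => ε
  | bca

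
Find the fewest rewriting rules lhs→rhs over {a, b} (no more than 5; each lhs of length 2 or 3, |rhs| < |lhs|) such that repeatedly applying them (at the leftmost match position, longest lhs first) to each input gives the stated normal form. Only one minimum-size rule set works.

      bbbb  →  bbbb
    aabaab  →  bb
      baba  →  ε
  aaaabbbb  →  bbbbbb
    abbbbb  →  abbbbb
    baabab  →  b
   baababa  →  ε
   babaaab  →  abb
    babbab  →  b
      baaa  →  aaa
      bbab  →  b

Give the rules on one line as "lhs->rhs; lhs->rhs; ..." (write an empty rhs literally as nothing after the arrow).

  | bbbb
  | aabaab => bbaab => baab => aab => bb
  | baba => ba => ε
  | aaaabbbb => aabbbbb => bbbbbb

aab->bb; ba->; baa->aa; bba->ba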